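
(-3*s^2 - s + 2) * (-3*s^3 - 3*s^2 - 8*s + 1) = 9*s^5 + 12*s^4 + 21*s^3 - s^2 - 17*s + 2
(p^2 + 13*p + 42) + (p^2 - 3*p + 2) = 2*p^2 + 10*p + 44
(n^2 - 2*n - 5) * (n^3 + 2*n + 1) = n^5 - 2*n^4 - 3*n^3 - 3*n^2 - 12*n - 5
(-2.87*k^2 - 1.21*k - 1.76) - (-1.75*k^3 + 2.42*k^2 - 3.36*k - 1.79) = 1.75*k^3 - 5.29*k^2 + 2.15*k + 0.03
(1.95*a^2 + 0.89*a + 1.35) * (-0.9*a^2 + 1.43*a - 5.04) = -1.755*a^4 + 1.9875*a^3 - 9.7703*a^2 - 2.5551*a - 6.804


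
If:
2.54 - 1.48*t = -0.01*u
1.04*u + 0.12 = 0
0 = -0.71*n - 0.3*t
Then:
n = -0.72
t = 1.72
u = -0.12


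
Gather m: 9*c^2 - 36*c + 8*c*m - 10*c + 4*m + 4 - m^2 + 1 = 9*c^2 - 46*c - m^2 + m*(8*c + 4) + 5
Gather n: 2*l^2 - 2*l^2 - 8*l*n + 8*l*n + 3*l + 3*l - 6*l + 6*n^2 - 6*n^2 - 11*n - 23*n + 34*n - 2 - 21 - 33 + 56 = 0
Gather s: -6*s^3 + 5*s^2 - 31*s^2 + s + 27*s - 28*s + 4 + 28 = -6*s^3 - 26*s^2 + 32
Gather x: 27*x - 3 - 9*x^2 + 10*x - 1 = -9*x^2 + 37*x - 4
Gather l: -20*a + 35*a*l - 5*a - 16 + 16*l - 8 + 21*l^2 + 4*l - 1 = -25*a + 21*l^2 + l*(35*a + 20) - 25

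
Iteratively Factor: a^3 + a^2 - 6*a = (a - 2)*(a^2 + 3*a) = (a - 2)*(a + 3)*(a)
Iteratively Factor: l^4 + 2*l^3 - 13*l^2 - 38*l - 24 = (l + 1)*(l^3 + l^2 - 14*l - 24) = (l + 1)*(l + 2)*(l^2 - l - 12) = (l - 4)*(l + 1)*(l + 2)*(l + 3)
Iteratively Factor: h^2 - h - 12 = (h - 4)*(h + 3)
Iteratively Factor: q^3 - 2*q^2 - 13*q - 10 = (q + 2)*(q^2 - 4*q - 5) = (q + 1)*(q + 2)*(q - 5)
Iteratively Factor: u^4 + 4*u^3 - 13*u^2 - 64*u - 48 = (u - 4)*(u^3 + 8*u^2 + 19*u + 12) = (u - 4)*(u + 4)*(u^2 + 4*u + 3) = (u - 4)*(u + 3)*(u + 4)*(u + 1)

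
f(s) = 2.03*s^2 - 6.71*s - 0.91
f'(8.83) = 29.14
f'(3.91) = 9.16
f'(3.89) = 9.08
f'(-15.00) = -67.61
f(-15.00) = 556.49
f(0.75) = -4.80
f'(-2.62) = -17.35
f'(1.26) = -1.59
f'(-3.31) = -20.15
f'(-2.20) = -15.64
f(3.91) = 3.89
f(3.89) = 3.71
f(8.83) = 98.12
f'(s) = 4.06*s - 6.71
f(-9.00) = 223.91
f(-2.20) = 23.68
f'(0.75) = -3.66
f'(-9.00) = -43.25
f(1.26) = -6.14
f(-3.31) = 43.54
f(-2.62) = 30.60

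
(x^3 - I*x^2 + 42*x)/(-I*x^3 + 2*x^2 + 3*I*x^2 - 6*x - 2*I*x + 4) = x*(I*x^2 + x + 42*I)/(x^3 + x^2*(-3 + 2*I) + 2*x*(1 - 3*I) + 4*I)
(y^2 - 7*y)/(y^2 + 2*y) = (y - 7)/(y + 2)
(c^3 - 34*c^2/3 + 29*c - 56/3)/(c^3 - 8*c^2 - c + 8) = (c - 7/3)/(c + 1)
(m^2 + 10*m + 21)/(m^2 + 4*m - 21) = (m + 3)/(m - 3)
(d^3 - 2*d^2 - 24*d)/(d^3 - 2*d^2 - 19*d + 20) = d*(d - 6)/(d^2 - 6*d + 5)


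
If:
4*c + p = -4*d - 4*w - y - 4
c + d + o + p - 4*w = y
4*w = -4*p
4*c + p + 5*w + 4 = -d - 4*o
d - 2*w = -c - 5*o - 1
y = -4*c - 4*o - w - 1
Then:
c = -73/344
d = -31/43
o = -63/344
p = 73/172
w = -73/172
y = 173/172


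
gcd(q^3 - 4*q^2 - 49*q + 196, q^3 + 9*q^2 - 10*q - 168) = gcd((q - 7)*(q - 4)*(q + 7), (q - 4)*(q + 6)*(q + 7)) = q^2 + 3*q - 28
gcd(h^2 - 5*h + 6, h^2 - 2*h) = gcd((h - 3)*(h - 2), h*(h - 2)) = h - 2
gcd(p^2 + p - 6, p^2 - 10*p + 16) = p - 2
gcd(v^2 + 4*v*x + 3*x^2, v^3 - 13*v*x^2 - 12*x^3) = v^2 + 4*v*x + 3*x^2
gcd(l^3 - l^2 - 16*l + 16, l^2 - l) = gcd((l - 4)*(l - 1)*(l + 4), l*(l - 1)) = l - 1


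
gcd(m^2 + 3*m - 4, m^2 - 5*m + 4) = m - 1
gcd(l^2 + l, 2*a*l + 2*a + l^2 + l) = l + 1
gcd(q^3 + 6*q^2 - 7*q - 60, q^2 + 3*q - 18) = q - 3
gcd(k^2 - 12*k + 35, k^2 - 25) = k - 5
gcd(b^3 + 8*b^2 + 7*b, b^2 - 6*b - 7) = b + 1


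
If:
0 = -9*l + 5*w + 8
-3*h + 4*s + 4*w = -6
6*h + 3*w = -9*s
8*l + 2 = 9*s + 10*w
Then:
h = -1070/41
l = -1278/41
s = 1502/41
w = -2366/41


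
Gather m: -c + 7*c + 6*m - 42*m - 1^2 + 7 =6*c - 36*m + 6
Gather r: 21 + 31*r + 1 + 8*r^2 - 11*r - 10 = 8*r^2 + 20*r + 12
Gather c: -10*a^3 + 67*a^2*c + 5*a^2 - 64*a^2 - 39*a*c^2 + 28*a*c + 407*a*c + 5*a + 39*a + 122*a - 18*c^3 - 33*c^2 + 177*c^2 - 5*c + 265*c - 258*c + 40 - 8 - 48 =-10*a^3 - 59*a^2 + 166*a - 18*c^3 + c^2*(144 - 39*a) + c*(67*a^2 + 435*a + 2) - 16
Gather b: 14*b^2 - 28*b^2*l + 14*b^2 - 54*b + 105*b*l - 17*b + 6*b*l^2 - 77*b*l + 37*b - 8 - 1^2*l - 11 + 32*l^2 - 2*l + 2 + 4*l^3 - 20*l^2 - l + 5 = b^2*(28 - 28*l) + b*(6*l^2 + 28*l - 34) + 4*l^3 + 12*l^2 - 4*l - 12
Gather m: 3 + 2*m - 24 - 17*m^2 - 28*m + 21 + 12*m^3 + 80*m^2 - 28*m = 12*m^3 + 63*m^2 - 54*m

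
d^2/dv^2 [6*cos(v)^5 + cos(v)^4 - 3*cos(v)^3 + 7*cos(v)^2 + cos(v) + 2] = -150*cos(v)^5 - 16*cos(v)^4 + 147*cos(v)^3 - 16*cos(v)^2 - 19*cos(v) + 14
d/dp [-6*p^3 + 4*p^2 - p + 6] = -18*p^2 + 8*p - 1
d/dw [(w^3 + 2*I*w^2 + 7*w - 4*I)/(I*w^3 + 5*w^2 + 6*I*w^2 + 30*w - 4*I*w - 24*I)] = (w^2*(-7 - 6*I) + w*(-48 + 8*I) + 16 - 48*I)/(w^4 + w^3*(12 - 8*I) + w^2*(20 - 96*I) + w*(-192 - 288*I) - 576)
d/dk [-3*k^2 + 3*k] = 3 - 6*k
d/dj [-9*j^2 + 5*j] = 5 - 18*j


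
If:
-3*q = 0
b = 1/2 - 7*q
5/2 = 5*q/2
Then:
No Solution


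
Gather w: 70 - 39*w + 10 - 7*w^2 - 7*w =-7*w^2 - 46*w + 80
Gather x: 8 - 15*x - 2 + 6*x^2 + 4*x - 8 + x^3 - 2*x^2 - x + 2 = x^3 + 4*x^2 - 12*x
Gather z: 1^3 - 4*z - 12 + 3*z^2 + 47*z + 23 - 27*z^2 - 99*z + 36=-24*z^2 - 56*z + 48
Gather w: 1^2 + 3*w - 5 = 3*w - 4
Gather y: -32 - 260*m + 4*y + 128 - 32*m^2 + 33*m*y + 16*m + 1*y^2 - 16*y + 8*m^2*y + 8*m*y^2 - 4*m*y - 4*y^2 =-32*m^2 - 244*m + y^2*(8*m - 3) + y*(8*m^2 + 29*m - 12) + 96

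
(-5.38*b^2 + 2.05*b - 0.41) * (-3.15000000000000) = 16.947*b^2 - 6.4575*b + 1.2915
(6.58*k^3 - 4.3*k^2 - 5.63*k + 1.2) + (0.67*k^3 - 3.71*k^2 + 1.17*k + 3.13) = 7.25*k^3 - 8.01*k^2 - 4.46*k + 4.33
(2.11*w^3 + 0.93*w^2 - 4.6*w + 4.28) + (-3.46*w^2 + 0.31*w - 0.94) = 2.11*w^3 - 2.53*w^2 - 4.29*w + 3.34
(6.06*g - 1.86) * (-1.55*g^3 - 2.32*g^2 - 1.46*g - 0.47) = -9.393*g^4 - 11.1762*g^3 - 4.5324*g^2 - 0.1326*g + 0.8742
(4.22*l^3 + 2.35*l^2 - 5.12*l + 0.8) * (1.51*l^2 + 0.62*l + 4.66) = 6.3722*l^5 + 6.1649*l^4 + 13.391*l^3 + 8.9846*l^2 - 23.3632*l + 3.728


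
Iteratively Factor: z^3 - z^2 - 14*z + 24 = (z + 4)*(z^2 - 5*z + 6) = (z - 2)*(z + 4)*(z - 3)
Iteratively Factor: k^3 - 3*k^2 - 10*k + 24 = (k - 4)*(k^2 + k - 6) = (k - 4)*(k - 2)*(k + 3)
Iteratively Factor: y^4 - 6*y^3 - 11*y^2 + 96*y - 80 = (y - 4)*(y^3 - 2*y^2 - 19*y + 20) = (y - 5)*(y - 4)*(y^2 + 3*y - 4) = (y - 5)*(y - 4)*(y + 4)*(y - 1)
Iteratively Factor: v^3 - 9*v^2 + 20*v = (v)*(v^2 - 9*v + 20) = v*(v - 5)*(v - 4)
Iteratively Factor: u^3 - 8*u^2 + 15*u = (u)*(u^2 - 8*u + 15) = u*(u - 5)*(u - 3)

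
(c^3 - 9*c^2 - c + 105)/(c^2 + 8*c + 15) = (c^2 - 12*c + 35)/(c + 5)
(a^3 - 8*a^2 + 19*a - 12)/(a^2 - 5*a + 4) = a - 3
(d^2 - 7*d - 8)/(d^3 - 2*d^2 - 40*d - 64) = (d + 1)/(d^2 + 6*d + 8)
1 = 1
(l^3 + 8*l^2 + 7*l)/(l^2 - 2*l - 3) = l*(l + 7)/(l - 3)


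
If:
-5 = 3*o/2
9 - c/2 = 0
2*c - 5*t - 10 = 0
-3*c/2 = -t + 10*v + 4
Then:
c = 18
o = -10/3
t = 26/5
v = -129/50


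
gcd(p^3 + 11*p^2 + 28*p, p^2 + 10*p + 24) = p + 4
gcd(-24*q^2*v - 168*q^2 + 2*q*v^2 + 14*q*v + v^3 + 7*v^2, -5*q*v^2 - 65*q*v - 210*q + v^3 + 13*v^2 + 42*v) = v + 7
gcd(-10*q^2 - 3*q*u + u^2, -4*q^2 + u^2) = 2*q + u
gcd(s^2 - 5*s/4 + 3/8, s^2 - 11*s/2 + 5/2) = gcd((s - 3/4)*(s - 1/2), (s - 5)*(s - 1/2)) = s - 1/2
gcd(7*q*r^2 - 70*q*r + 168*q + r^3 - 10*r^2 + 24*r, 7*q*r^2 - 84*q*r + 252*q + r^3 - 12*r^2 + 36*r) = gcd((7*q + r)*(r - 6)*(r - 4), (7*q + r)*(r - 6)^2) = 7*q*r - 42*q + r^2 - 6*r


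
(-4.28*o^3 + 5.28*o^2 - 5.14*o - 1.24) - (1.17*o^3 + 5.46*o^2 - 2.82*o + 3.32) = -5.45*o^3 - 0.18*o^2 - 2.32*o - 4.56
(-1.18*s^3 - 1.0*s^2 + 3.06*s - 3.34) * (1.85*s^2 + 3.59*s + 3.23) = -2.183*s^5 - 6.0862*s^4 - 1.7404*s^3 + 1.5764*s^2 - 2.1068*s - 10.7882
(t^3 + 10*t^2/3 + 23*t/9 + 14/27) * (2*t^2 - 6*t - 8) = 2*t^5 + 2*t^4/3 - 206*t^3/9 - 1106*t^2/27 - 212*t/9 - 112/27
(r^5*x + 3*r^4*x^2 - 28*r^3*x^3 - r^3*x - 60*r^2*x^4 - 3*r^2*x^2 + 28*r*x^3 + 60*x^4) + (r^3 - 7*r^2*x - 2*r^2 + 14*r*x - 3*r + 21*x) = r^5*x + 3*r^4*x^2 - 28*r^3*x^3 - r^3*x + r^3 - 60*r^2*x^4 - 3*r^2*x^2 - 7*r^2*x - 2*r^2 + 28*r*x^3 + 14*r*x - 3*r + 60*x^4 + 21*x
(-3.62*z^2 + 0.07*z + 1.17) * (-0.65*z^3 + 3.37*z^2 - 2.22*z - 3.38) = 2.353*z^5 - 12.2449*z^4 + 7.5118*z^3 + 16.0231*z^2 - 2.834*z - 3.9546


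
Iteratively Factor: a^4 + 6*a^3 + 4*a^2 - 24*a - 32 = (a + 4)*(a^3 + 2*a^2 - 4*a - 8) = (a + 2)*(a + 4)*(a^2 - 4) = (a + 2)^2*(a + 4)*(a - 2)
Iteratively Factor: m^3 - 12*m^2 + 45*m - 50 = (m - 5)*(m^2 - 7*m + 10) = (m - 5)*(m - 2)*(m - 5)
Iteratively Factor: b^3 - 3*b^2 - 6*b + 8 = (b + 2)*(b^2 - 5*b + 4) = (b - 1)*(b + 2)*(b - 4)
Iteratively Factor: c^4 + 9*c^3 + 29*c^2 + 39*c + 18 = (c + 3)*(c^3 + 6*c^2 + 11*c + 6) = (c + 3)^2*(c^2 + 3*c + 2) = (c + 2)*(c + 3)^2*(c + 1)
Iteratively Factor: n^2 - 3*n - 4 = (n + 1)*(n - 4)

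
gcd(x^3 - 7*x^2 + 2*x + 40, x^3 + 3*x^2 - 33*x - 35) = x - 5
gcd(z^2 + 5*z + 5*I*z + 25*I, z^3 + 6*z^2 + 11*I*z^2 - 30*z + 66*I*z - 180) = z + 5*I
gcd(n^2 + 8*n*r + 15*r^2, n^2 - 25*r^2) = n + 5*r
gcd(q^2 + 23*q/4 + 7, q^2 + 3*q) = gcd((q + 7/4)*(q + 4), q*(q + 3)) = 1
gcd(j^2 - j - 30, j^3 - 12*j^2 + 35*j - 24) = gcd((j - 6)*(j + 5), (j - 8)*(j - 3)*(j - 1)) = 1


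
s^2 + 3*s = s*(s + 3)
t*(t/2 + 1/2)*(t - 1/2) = t^3/2 + t^2/4 - t/4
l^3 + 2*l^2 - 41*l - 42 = (l - 6)*(l + 1)*(l + 7)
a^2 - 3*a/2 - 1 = (a - 2)*(a + 1/2)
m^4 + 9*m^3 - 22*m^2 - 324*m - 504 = (m - 6)*(m + 2)*(m + 6)*(m + 7)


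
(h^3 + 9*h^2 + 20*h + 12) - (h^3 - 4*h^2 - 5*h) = 13*h^2 + 25*h + 12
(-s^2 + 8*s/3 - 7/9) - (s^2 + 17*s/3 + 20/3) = -2*s^2 - 3*s - 67/9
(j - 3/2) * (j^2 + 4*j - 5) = j^3 + 5*j^2/2 - 11*j + 15/2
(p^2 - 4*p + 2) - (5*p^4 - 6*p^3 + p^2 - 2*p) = -5*p^4 + 6*p^3 - 2*p + 2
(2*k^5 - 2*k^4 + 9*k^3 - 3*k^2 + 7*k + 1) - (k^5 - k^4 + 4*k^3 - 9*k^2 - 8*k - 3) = k^5 - k^4 + 5*k^3 + 6*k^2 + 15*k + 4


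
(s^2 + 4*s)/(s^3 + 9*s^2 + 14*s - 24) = s/(s^2 + 5*s - 6)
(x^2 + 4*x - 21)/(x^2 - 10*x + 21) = (x + 7)/(x - 7)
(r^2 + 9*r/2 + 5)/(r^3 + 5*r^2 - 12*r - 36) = (r + 5/2)/(r^2 + 3*r - 18)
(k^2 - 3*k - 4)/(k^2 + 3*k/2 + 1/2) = 2*(k - 4)/(2*k + 1)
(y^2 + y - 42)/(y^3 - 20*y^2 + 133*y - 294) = (y + 7)/(y^2 - 14*y + 49)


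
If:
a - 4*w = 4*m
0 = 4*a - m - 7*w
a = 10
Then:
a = 10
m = -15/4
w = 25/4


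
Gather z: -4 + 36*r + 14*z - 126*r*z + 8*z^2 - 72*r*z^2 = 36*r + z^2*(8 - 72*r) + z*(14 - 126*r) - 4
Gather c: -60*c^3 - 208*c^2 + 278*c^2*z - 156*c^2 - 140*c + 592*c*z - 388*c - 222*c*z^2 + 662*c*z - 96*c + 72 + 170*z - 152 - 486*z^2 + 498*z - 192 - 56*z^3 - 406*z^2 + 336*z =-60*c^3 + c^2*(278*z - 364) + c*(-222*z^2 + 1254*z - 624) - 56*z^3 - 892*z^2 + 1004*z - 272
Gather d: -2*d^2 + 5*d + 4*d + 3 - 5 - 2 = -2*d^2 + 9*d - 4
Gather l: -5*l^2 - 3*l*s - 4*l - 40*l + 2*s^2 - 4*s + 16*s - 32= -5*l^2 + l*(-3*s - 44) + 2*s^2 + 12*s - 32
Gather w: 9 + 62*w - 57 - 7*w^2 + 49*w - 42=-7*w^2 + 111*w - 90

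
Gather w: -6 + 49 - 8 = 35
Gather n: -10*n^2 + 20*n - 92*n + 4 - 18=-10*n^2 - 72*n - 14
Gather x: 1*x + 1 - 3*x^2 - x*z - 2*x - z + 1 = -3*x^2 + x*(-z - 1) - z + 2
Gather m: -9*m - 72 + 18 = -9*m - 54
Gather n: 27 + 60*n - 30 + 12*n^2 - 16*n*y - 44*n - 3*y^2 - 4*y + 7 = 12*n^2 + n*(16 - 16*y) - 3*y^2 - 4*y + 4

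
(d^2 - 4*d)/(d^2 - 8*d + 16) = d/(d - 4)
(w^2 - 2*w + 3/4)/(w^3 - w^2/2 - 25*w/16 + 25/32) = 8*(2*w - 3)/(16*w^2 - 25)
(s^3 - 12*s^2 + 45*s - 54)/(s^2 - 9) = (s^2 - 9*s + 18)/(s + 3)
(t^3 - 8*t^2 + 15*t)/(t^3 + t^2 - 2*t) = (t^2 - 8*t + 15)/(t^2 + t - 2)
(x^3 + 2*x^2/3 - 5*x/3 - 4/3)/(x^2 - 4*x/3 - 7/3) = (3*x^2 - x - 4)/(3*x - 7)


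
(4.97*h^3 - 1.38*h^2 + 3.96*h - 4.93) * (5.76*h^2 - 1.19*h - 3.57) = 28.6272*h^5 - 13.8631*h^4 + 6.7089*h^3 - 28.1826*h^2 - 8.2705*h + 17.6001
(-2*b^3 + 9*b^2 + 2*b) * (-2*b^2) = 4*b^5 - 18*b^4 - 4*b^3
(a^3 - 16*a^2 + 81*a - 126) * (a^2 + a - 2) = a^5 - 15*a^4 + 63*a^3 - 13*a^2 - 288*a + 252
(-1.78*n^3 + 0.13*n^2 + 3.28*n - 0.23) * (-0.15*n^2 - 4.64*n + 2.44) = 0.267*n^5 + 8.2397*n^4 - 5.4384*n^3 - 14.8675*n^2 + 9.0704*n - 0.5612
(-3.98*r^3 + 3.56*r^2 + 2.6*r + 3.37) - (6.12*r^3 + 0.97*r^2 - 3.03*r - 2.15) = -10.1*r^3 + 2.59*r^2 + 5.63*r + 5.52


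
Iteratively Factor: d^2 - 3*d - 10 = (d - 5)*(d + 2)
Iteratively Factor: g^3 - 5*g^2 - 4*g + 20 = (g + 2)*(g^2 - 7*g + 10) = (g - 5)*(g + 2)*(g - 2)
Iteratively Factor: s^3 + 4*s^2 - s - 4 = (s + 4)*(s^2 - 1) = (s - 1)*(s + 4)*(s + 1)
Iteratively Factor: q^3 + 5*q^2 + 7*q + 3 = (q + 1)*(q^2 + 4*q + 3) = (q + 1)*(q + 3)*(q + 1)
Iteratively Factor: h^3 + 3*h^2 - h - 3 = (h + 3)*(h^2 - 1) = (h - 1)*(h + 3)*(h + 1)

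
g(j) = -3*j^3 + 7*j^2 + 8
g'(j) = -9*j^2 + 14*j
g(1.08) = 12.39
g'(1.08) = 4.62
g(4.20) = -90.78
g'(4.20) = -99.96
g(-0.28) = 8.61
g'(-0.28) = -4.63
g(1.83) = 13.06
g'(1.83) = -4.52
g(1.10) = 12.48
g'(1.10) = 4.51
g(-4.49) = 420.68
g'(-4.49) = -244.30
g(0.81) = 11.00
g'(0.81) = 5.44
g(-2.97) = 148.34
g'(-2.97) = -120.97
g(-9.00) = 2762.00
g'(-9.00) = -855.00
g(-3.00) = 152.00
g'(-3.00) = -123.00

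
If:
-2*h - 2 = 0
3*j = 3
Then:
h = -1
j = 1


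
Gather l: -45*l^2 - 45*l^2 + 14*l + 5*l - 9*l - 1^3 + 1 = -90*l^2 + 10*l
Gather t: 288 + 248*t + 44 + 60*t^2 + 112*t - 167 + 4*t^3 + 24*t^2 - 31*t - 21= 4*t^3 + 84*t^2 + 329*t + 144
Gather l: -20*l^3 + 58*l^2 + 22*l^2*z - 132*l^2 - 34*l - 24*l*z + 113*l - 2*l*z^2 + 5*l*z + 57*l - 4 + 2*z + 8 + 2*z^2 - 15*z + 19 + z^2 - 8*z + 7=-20*l^3 + l^2*(22*z - 74) + l*(-2*z^2 - 19*z + 136) + 3*z^2 - 21*z + 30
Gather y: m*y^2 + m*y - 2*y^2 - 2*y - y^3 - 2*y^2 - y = -y^3 + y^2*(m - 4) + y*(m - 3)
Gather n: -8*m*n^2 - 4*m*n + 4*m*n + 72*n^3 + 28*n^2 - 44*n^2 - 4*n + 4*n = 72*n^3 + n^2*(-8*m - 16)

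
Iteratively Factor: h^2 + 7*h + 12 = (h + 4)*(h + 3)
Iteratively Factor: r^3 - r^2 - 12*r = (r)*(r^2 - r - 12) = r*(r + 3)*(r - 4)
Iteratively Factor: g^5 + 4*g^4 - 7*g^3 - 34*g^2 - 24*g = (g + 1)*(g^4 + 3*g^3 - 10*g^2 - 24*g) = (g + 1)*(g + 2)*(g^3 + g^2 - 12*g) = g*(g + 1)*(g + 2)*(g^2 + g - 12) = g*(g - 3)*(g + 1)*(g + 2)*(g + 4)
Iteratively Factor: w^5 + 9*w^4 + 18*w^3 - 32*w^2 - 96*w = (w)*(w^4 + 9*w^3 + 18*w^2 - 32*w - 96) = w*(w - 2)*(w^3 + 11*w^2 + 40*w + 48) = w*(w - 2)*(w + 4)*(w^2 + 7*w + 12) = w*(w - 2)*(w + 3)*(w + 4)*(w + 4)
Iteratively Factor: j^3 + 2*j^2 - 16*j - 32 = (j + 2)*(j^2 - 16) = (j - 4)*(j + 2)*(j + 4)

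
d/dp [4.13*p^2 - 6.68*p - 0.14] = 8.26*p - 6.68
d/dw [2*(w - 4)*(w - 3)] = 4*w - 14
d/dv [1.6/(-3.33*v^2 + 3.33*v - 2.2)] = (10.656*v - 5.328)/(3.33*v^2 - 3.33*v + 2.2)^2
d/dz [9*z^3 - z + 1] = 27*z^2 - 1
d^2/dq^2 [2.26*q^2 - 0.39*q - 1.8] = 4.52000000000000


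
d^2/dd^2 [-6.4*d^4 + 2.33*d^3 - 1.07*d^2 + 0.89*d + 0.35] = -76.8*d^2 + 13.98*d - 2.14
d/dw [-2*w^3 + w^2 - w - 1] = -6*w^2 + 2*w - 1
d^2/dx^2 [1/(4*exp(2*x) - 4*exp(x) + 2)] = ((1 - 4*exp(x))*(2*exp(2*x) - 2*exp(x) + 1) + 4*(2*exp(x) - 1)^2*exp(x))*exp(x)/(2*exp(2*x) - 2*exp(x) + 1)^3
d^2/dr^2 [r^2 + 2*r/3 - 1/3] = 2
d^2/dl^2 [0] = 0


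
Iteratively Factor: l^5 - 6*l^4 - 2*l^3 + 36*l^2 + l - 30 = (l - 5)*(l^4 - l^3 - 7*l^2 + l + 6) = (l - 5)*(l + 1)*(l^3 - 2*l^2 - 5*l + 6) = (l - 5)*(l - 3)*(l + 1)*(l^2 + l - 2) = (l - 5)*(l - 3)*(l + 1)*(l + 2)*(l - 1)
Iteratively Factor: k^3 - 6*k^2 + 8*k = (k)*(k^2 - 6*k + 8) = k*(k - 2)*(k - 4)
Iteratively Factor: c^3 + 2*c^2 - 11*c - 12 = (c - 3)*(c^2 + 5*c + 4) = (c - 3)*(c + 4)*(c + 1)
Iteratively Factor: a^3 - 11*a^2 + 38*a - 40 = (a - 4)*(a^2 - 7*a + 10) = (a - 5)*(a - 4)*(a - 2)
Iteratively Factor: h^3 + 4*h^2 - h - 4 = (h - 1)*(h^2 + 5*h + 4) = (h - 1)*(h + 4)*(h + 1)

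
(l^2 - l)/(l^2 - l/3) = 3*(l - 1)/(3*l - 1)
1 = 1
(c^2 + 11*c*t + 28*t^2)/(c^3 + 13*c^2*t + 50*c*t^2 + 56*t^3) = 1/(c + 2*t)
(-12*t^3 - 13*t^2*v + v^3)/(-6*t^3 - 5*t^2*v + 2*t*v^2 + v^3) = (4*t - v)/(2*t - v)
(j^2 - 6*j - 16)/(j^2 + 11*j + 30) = (j^2 - 6*j - 16)/(j^2 + 11*j + 30)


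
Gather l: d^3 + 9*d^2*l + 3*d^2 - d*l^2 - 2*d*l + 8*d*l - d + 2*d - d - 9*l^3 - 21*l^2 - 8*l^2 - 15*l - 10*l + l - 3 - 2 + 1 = d^3 + 3*d^2 - 9*l^3 + l^2*(-d - 29) + l*(9*d^2 + 6*d - 24) - 4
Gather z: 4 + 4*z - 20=4*z - 16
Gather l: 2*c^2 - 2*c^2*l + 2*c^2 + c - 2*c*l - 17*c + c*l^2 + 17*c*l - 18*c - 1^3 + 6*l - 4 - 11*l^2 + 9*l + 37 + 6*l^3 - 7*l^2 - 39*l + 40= 4*c^2 - 34*c + 6*l^3 + l^2*(c - 18) + l*(-2*c^2 + 15*c - 24) + 72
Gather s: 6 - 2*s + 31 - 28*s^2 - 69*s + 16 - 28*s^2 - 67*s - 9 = -56*s^2 - 138*s + 44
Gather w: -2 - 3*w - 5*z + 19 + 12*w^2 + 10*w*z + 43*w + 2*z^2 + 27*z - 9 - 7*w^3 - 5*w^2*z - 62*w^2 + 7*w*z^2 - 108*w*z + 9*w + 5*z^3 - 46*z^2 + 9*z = -7*w^3 + w^2*(-5*z - 50) + w*(7*z^2 - 98*z + 49) + 5*z^3 - 44*z^2 + 31*z + 8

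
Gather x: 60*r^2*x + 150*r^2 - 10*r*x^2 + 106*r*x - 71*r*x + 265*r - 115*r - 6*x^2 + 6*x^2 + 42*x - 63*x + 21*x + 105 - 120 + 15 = 150*r^2 - 10*r*x^2 + 150*r + x*(60*r^2 + 35*r)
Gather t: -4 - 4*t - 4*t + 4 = -8*t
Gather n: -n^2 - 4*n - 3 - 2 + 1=-n^2 - 4*n - 4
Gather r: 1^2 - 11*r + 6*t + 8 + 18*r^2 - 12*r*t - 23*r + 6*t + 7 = 18*r^2 + r*(-12*t - 34) + 12*t + 16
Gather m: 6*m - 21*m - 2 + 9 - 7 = -15*m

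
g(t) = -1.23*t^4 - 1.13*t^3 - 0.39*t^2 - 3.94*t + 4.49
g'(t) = -4.92*t^3 - 3.39*t^2 - 0.78*t - 3.94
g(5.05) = -970.85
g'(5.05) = -727.97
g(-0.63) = 6.91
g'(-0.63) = -3.56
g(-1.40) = 7.62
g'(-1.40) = 4.01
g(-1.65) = 5.89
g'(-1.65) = 10.22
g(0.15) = 3.89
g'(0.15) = -4.15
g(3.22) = -182.20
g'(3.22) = -205.86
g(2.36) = -59.99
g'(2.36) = -89.33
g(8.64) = -7641.74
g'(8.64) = -3437.01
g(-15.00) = -58479.16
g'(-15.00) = 15850.01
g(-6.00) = -1335.91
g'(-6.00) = 941.42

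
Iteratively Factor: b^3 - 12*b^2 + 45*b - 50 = (b - 2)*(b^2 - 10*b + 25) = (b - 5)*(b - 2)*(b - 5)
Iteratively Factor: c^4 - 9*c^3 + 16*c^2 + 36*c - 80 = (c - 2)*(c^3 - 7*c^2 + 2*c + 40) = (c - 5)*(c - 2)*(c^2 - 2*c - 8) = (c - 5)*(c - 4)*(c - 2)*(c + 2)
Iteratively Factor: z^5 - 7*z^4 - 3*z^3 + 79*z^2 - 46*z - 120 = (z - 5)*(z^4 - 2*z^3 - 13*z^2 + 14*z + 24) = (z - 5)*(z + 1)*(z^3 - 3*z^2 - 10*z + 24) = (z - 5)*(z - 4)*(z + 1)*(z^2 + z - 6) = (z - 5)*(z - 4)*(z + 1)*(z + 3)*(z - 2)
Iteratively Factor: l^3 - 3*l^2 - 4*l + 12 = (l + 2)*(l^2 - 5*l + 6) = (l - 2)*(l + 2)*(l - 3)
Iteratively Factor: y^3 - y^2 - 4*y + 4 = (y + 2)*(y^2 - 3*y + 2) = (y - 2)*(y + 2)*(y - 1)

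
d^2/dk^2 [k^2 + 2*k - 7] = 2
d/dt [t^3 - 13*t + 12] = 3*t^2 - 13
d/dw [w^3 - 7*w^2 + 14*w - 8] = 3*w^2 - 14*w + 14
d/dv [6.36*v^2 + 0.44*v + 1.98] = 12.72*v + 0.44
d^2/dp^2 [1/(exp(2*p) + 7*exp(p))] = (-(exp(p) + 7)*(4*exp(p) + 7) + 2*(2*exp(p) + 7)^2)*exp(-p)/(exp(p) + 7)^3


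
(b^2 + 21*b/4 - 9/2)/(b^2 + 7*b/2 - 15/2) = (4*b^2 + 21*b - 18)/(2*(2*b^2 + 7*b - 15))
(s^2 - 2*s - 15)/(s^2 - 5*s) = (s + 3)/s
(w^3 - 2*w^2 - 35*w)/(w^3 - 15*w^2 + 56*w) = (w + 5)/(w - 8)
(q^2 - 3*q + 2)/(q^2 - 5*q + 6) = (q - 1)/(q - 3)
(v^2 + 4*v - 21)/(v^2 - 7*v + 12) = (v + 7)/(v - 4)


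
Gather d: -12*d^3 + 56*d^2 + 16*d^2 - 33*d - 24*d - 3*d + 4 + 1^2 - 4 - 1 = -12*d^3 + 72*d^2 - 60*d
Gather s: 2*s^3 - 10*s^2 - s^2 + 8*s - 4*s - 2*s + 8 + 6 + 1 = 2*s^3 - 11*s^2 + 2*s + 15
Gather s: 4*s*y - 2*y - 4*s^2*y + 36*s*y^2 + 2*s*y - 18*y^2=-4*s^2*y + s*(36*y^2 + 6*y) - 18*y^2 - 2*y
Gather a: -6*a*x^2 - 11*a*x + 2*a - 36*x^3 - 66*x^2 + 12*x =a*(-6*x^2 - 11*x + 2) - 36*x^3 - 66*x^2 + 12*x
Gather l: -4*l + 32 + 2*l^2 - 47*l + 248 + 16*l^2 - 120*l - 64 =18*l^2 - 171*l + 216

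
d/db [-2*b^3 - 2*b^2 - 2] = 2*b*(-3*b - 2)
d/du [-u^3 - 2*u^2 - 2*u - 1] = -3*u^2 - 4*u - 2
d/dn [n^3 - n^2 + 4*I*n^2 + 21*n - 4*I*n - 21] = 3*n^2 + n*(-2 + 8*I) + 21 - 4*I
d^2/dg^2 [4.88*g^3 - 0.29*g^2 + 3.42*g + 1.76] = 29.28*g - 0.58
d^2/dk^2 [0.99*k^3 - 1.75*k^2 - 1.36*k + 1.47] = 5.94*k - 3.5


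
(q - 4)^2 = q^2 - 8*q + 16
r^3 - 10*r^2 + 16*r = r*(r - 8)*(r - 2)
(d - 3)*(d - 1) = d^2 - 4*d + 3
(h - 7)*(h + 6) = h^2 - h - 42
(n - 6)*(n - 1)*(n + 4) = n^3 - 3*n^2 - 22*n + 24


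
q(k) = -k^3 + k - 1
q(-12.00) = 1715.00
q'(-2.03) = -11.36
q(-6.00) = 209.00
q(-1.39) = 0.30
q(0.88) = -0.80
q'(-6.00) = -107.00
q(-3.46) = 36.96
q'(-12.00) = -431.00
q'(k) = 1 - 3*k^2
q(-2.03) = 5.34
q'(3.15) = -28.77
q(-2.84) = 19.07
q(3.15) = -29.11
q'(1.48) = -5.57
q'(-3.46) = -34.91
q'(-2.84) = -23.20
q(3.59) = -43.68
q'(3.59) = -37.66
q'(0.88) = -1.32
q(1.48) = -2.76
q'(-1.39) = -4.80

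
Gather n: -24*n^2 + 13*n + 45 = -24*n^2 + 13*n + 45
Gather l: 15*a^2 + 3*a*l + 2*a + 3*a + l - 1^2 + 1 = 15*a^2 + 5*a + l*(3*a + 1)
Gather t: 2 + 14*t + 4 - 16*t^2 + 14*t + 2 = -16*t^2 + 28*t + 8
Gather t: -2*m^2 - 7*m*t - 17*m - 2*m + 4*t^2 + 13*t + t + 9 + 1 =-2*m^2 - 19*m + 4*t^2 + t*(14 - 7*m) + 10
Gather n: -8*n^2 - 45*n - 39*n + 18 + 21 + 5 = -8*n^2 - 84*n + 44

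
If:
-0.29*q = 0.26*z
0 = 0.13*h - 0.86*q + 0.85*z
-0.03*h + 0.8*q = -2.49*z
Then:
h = 0.00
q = 0.00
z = 0.00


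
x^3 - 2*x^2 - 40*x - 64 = (x - 8)*(x + 2)*(x + 4)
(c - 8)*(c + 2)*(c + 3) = c^3 - 3*c^2 - 34*c - 48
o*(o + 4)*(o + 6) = o^3 + 10*o^2 + 24*o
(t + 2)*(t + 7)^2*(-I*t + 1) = -I*t^4 + t^3 - 16*I*t^3 + 16*t^2 - 77*I*t^2 + 77*t - 98*I*t + 98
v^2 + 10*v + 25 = (v + 5)^2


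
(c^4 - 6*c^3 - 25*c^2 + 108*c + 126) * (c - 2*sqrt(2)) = c^5 - 6*c^4 - 2*sqrt(2)*c^4 - 25*c^3 + 12*sqrt(2)*c^3 + 50*sqrt(2)*c^2 + 108*c^2 - 216*sqrt(2)*c + 126*c - 252*sqrt(2)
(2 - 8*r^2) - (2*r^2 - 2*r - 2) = -10*r^2 + 2*r + 4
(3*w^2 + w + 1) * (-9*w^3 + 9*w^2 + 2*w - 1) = -27*w^5 + 18*w^4 + 6*w^3 + 8*w^2 + w - 1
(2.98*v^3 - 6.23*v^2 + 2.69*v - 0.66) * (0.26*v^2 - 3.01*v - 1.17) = 0.7748*v^5 - 10.5896*v^4 + 15.9651*v^3 - 0.979399999999999*v^2 - 1.1607*v + 0.7722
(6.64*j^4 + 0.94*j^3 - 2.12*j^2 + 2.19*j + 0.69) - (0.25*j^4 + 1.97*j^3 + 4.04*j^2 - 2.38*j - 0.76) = 6.39*j^4 - 1.03*j^3 - 6.16*j^2 + 4.57*j + 1.45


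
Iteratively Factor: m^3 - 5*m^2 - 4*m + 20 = (m - 2)*(m^2 - 3*m - 10) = (m - 5)*(m - 2)*(m + 2)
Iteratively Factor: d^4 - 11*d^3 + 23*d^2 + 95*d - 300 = (d - 5)*(d^3 - 6*d^2 - 7*d + 60) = (d - 5)^2*(d^2 - d - 12) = (d - 5)^2*(d - 4)*(d + 3)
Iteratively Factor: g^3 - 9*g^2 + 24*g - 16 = (g - 1)*(g^2 - 8*g + 16) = (g - 4)*(g - 1)*(g - 4)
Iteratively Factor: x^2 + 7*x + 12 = (x + 4)*(x + 3)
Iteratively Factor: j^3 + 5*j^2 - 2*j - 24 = (j + 3)*(j^2 + 2*j - 8) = (j - 2)*(j + 3)*(j + 4)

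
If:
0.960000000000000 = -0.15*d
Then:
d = -6.40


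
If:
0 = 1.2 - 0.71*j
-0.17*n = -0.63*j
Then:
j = 1.69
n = 6.26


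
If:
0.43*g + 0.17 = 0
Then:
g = -0.40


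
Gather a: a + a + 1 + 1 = 2*a + 2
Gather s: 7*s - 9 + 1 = 7*s - 8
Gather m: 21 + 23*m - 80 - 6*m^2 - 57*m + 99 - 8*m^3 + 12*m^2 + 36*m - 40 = -8*m^3 + 6*m^2 + 2*m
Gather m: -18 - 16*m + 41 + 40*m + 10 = 24*m + 33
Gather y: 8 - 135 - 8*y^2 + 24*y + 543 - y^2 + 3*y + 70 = -9*y^2 + 27*y + 486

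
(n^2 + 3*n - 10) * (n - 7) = n^3 - 4*n^2 - 31*n + 70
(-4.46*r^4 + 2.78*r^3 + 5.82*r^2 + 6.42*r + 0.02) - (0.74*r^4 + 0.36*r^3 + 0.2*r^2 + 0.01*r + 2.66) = -5.2*r^4 + 2.42*r^3 + 5.62*r^2 + 6.41*r - 2.64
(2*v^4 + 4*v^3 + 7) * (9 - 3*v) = -6*v^5 + 6*v^4 + 36*v^3 - 21*v + 63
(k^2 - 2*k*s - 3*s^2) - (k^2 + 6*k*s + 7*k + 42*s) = -8*k*s - 7*k - 3*s^2 - 42*s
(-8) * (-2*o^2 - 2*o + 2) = 16*o^2 + 16*o - 16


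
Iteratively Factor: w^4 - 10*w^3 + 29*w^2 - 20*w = (w - 4)*(w^3 - 6*w^2 + 5*w) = (w - 5)*(w - 4)*(w^2 - w) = w*(w - 5)*(w - 4)*(w - 1)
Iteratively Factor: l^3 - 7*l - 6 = (l + 2)*(l^2 - 2*l - 3) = (l + 1)*(l + 2)*(l - 3)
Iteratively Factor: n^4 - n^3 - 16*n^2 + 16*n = (n - 4)*(n^3 + 3*n^2 - 4*n) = n*(n - 4)*(n^2 + 3*n - 4) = n*(n - 4)*(n + 4)*(n - 1)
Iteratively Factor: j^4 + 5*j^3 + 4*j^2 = (j)*(j^3 + 5*j^2 + 4*j) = j*(j + 1)*(j^2 + 4*j) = j^2*(j + 1)*(j + 4)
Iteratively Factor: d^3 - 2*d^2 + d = (d - 1)*(d^2 - d) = (d - 1)^2*(d)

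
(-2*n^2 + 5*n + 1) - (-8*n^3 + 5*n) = 8*n^3 - 2*n^2 + 1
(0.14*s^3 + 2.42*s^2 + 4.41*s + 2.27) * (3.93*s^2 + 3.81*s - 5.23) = 0.5502*s^5 + 10.044*s^4 + 25.8193*s^3 + 13.0666*s^2 - 14.4156*s - 11.8721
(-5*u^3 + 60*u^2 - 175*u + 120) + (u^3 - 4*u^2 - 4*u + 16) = -4*u^3 + 56*u^2 - 179*u + 136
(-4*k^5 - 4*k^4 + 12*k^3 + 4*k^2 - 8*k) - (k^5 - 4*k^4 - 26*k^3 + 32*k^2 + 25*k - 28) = -5*k^5 + 38*k^3 - 28*k^2 - 33*k + 28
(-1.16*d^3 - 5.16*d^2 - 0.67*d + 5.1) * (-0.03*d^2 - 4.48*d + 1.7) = 0.0348*d^5 + 5.3516*d^4 + 21.1649*d^3 - 5.9234*d^2 - 23.987*d + 8.67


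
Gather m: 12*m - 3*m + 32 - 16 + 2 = 9*m + 18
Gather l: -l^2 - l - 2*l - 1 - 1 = -l^2 - 3*l - 2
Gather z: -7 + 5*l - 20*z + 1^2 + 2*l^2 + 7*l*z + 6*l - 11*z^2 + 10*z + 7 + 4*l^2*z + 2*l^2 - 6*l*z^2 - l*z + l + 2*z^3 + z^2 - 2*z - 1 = 4*l^2 + 12*l + 2*z^3 + z^2*(-6*l - 10) + z*(4*l^2 + 6*l - 12)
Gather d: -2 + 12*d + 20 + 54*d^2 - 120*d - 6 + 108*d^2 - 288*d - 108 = 162*d^2 - 396*d - 96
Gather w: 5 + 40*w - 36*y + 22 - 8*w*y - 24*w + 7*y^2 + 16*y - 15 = w*(16 - 8*y) + 7*y^2 - 20*y + 12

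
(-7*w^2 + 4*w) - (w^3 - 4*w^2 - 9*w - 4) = -w^3 - 3*w^2 + 13*w + 4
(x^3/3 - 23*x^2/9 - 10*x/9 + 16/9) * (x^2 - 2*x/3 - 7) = x^5/3 - 25*x^4/9 - 47*x^3/27 + 551*x^2/27 + 178*x/27 - 112/9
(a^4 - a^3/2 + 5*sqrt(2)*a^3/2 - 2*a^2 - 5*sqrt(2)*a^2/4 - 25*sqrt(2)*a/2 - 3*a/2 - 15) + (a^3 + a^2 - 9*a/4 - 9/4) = a^4 + a^3/2 + 5*sqrt(2)*a^3/2 - 5*sqrt(2)*a^2/4 - a^2 - 25*sqrt(2)*a/2 - 15*a/4 - 69/4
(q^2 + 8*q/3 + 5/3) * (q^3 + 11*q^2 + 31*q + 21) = q^5 + 41*q^4/3 + 62*q^3 + 122*q^2 + 323*q/3 + 35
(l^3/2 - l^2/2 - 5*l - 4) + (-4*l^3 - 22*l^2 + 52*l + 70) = -7*l^3/2 - 45*l^2/2 + 47*l + 66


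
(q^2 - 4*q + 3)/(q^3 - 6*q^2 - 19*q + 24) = (q - 3)/(q^2 - 5*q - 24)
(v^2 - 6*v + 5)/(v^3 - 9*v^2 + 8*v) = (v - 5)/(v*(v - 8))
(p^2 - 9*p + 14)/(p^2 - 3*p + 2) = (p - 7)/(p - 1)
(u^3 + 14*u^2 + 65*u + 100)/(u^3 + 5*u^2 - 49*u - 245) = (u^2 + 9*u + 20)/(u^2 - 49)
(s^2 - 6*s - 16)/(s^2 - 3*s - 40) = (s + 2)/(s + 5)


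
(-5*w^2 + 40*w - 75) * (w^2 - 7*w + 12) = -5*w^4 + 75*w^3 - 415*w^2 + 1005*w - 900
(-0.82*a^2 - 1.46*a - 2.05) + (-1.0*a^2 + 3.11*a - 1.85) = -1.82*a^2 + 1.65*a - 3.9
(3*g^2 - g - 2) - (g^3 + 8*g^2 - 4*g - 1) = -g^3 - 5*g^2 + 3*g - 1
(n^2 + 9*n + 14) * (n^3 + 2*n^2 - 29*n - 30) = n^5 + 11*n^4 + 3*n^3 - 263*n^2 - 676*n - 420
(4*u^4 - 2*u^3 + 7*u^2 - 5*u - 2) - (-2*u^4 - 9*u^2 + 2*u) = 6*u^4 - 2*u^3 + 16*u^2 - 7*u - 2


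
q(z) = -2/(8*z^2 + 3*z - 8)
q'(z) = -2*(-16*z - 3)/(8*z^2 + 3*z - 8)^2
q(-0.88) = 0.45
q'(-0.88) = -1.12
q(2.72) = -0.03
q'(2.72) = 0.03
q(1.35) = -0.19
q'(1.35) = 0.44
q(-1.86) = -0.14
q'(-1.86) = -0.27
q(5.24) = -0.01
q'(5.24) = 0.00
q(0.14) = 0.27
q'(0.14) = 0.19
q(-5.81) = -0.01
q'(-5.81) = -0.00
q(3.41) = -0.02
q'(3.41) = 0.01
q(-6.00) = -0.00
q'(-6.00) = 0.00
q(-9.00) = 0.00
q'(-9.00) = 0.00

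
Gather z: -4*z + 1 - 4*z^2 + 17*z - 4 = -4*z^2 + 13*z - 3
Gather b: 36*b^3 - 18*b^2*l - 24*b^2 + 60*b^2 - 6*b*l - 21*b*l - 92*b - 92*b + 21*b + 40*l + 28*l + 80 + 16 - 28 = 36*b^3 + b^2*(36 - 18*l) + b*(-27*l - 163) + 68*l + 68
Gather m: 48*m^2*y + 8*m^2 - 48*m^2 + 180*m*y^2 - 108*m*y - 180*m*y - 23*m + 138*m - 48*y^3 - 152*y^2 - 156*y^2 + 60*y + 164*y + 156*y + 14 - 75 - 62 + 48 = m^2*(48*y - 40) + m*(180*y^2 - 288*y + 115) - 48*y^3 - 308*y^2 + 380*y - 75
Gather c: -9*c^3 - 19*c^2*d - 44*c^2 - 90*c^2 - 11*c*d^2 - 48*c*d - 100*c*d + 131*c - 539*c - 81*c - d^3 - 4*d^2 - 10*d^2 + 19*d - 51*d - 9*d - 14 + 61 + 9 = -9*c^3 + c^2*(-19*d - 134) + c*(-11*d^2 - 148*d - 489) - d^3 - 14*d^2 - 41*d + 56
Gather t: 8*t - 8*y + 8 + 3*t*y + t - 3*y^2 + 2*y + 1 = t*(3*y + 9) - 3*y^2 - 6*y + 9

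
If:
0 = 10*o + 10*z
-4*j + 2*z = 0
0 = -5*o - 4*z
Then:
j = 0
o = 0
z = 0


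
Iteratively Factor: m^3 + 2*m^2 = (m + 2)*(m^2) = m*(m + 2)*(m)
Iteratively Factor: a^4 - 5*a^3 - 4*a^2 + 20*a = (a - 2)*(a^3 - 3*a^2 - 10*a) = (a - 5)*(a - 2)*(a^2 + 2*a) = (a - 5)*(a - 2)*(a + 2)*(a)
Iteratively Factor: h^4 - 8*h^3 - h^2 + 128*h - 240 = (h + 4)*(h^3 - 12*h^2 + 47*h - 60) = (h - 4)*(h + 4)*(h^2 - 8*h + 15) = (h - 5)*(h - 4)*(h + 4)*(h - 3)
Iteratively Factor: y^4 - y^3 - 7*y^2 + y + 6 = (y - 1)*(y^3 - 7*y - 6) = (y - 1)*(y + 1)*(y^2 - y - 6) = (y - 1)*(y + 1)*(y + 2)*(y - 3)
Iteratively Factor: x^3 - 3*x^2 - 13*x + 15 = (x - 5)*(x^2 + 2*x - 3) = (x - 5)*(x + 3)*(x - 1)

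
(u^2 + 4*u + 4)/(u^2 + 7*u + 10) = (u + 2)/(u + 5)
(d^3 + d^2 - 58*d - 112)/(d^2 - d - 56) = d + 2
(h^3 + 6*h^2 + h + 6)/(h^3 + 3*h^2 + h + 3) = (h + 6)/(h + 3)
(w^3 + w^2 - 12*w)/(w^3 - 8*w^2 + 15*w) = (w + 4)/(w - 5)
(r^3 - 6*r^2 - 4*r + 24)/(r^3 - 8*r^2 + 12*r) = (r + 2)/r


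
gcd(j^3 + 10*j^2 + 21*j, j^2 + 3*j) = j^2 + 3*j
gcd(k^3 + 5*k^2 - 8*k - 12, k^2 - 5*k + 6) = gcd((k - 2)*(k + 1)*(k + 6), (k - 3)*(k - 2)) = k - 2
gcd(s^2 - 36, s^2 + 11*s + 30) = s + 6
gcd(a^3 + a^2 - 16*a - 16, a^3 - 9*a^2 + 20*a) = a - 4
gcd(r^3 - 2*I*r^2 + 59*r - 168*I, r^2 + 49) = r - 7*I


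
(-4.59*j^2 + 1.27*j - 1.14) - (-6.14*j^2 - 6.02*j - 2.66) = 1.55*j^2 + 7.29*j + 1.52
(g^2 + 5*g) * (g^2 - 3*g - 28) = g^4 + 2*g^3 - 43*g^2 - 140*g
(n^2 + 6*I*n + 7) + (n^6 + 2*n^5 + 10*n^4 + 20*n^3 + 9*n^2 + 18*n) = n^6 + 2*n^5 + 10*n^4 + 20*n^3 + 10*n^2 + 18*n + 6*I*n + 7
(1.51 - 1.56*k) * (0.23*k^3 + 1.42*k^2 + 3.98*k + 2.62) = -0.3588*k^4 - 1.8679*k^3 - 4.0646*k^2 + 1.9226*k + 3.9562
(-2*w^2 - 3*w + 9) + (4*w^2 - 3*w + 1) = 2*w^2 - 6*w + 10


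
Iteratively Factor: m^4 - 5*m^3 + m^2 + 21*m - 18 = (m - 1)*(m^3 - 4*m^2 - 3*m + 18) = (m - 1)*(m + 2)*(m^2 - 6*m + 9) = (m - 3)*(m - 1)*(m + 2)*(m - 3)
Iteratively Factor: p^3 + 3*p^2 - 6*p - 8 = (p + 1)*(p^2 + 2*p - 8) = (p + 1)*(p + 4)*(p - 2)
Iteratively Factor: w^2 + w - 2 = (w + 2)*(w - 1)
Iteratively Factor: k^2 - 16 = (k + 4)*(k - 4)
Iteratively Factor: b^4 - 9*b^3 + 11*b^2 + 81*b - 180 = (b - 3)*(b^3 - 6*b^2 - 7*b + 60) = (b - 5)*(b - 3)*(b^2 - b - 12) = (b - 5)*(b - 4)*(b - 3)*(b + 3)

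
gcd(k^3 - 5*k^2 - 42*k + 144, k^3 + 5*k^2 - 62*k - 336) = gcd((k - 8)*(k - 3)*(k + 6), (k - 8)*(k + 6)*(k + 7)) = k^2 - 2*k - 48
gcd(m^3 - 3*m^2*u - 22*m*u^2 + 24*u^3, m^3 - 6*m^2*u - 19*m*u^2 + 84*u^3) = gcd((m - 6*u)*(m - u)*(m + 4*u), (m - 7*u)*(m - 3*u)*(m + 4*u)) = m + 4*u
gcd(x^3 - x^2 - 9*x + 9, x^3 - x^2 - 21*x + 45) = x - 3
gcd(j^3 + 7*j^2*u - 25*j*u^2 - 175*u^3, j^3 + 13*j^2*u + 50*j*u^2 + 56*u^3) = j + 7*u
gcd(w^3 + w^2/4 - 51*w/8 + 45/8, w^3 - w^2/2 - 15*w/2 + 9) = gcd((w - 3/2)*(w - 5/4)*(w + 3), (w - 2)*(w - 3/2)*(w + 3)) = w^2 + 3*w/2 - 9/2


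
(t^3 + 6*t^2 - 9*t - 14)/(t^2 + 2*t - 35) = (t^2 - t - 2)/(t - 5)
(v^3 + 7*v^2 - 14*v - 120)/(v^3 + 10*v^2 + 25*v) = (v^2 + 2*v - 24)/(v*(v + 5))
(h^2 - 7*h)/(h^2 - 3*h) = (h - 7)/(h - 3)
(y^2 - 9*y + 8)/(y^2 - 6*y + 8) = (y^2 - 9*y + 8)/(y^2 - 6*y + 8)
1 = 1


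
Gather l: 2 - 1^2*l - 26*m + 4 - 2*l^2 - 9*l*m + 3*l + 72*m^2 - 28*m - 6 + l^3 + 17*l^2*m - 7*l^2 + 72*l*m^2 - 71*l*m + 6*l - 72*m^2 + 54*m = l^3 + l^2*(17*m - 9) + l*(72*m^2 - 80*m + 8)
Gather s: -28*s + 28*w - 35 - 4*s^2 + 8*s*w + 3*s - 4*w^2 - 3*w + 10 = -4*s^2 + s*(8*w - 25) - 4*w^2 + 25*w - 25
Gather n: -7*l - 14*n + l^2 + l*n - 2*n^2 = l^2 - 7*l - 2*n^2 + n*(l - 14)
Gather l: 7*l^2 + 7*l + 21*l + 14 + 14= 7*l^2 + 28*l + 28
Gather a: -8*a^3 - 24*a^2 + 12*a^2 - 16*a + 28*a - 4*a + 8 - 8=-8*a^3 - 12*a^2 + 8*a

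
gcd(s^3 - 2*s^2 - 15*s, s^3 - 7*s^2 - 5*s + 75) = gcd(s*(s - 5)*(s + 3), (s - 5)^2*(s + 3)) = s^2 - 2*s - 15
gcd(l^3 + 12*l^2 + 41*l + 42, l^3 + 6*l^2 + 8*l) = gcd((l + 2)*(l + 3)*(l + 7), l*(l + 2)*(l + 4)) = l + 2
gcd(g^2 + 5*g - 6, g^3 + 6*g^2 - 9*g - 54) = g + 6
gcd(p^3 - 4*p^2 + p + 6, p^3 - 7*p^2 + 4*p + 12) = p^2 - p - 2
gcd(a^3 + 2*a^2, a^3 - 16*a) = a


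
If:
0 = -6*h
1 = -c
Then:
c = -1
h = 0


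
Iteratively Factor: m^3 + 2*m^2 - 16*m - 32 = (m + 2)*(m^2 - 16) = (m - 4)*(m + 2)*(m + 4)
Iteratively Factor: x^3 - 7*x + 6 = (x + 3)*(x^2 - 3*x + 2) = (x - 2)*(x + 3)*(x - 1)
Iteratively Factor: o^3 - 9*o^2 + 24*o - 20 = (o - 2)*(o^2 - 7*o + 10) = (o - 5)*(o - 2)*(o - 2)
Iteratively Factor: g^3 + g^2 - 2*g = (g + 2)*(g^2 - g) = (g - 1)*(g + 2)*(g)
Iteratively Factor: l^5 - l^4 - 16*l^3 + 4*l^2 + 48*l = (l + 2)*(l^4 - 3*l^3 - 10*l^2 + 24*l) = (l - 2)*(l + 2)*(l^3 - l^2 - 12*l) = (l - 2)*(l + 2)*(l + 3)*(l^2 - 4*l) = (l - 4)*(l - 2)*(l + 2)*(l + 3)*(l)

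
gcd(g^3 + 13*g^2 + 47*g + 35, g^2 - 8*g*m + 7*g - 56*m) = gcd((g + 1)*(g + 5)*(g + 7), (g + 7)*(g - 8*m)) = g + 7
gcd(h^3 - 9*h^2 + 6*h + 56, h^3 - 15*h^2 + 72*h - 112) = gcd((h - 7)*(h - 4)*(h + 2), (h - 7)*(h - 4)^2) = h^2 - 11*h + 28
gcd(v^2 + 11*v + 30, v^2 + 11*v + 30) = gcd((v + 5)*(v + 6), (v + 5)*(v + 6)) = v^2 + 11*v + 30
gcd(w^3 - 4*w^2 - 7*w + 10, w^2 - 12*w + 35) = w - 5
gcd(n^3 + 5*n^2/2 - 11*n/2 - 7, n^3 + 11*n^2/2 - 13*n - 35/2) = n + 1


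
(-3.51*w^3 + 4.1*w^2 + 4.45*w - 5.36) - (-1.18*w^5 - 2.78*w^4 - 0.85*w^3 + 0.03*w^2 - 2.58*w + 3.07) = 1.18*w^5 + 2.78*w^4 - 2.66*w^3 + 4.07*w^2 + 7.03*w - 8.43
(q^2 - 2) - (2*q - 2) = q^2 - 2*q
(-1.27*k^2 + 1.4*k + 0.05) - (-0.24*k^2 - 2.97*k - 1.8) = -1.03*k^2 + 4.37*k + 1.85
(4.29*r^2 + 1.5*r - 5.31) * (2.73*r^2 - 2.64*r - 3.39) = 11.7117*r^4 - 7.2306*r^3 - 32.9994*r^2 + 8.9334*r + 18.0009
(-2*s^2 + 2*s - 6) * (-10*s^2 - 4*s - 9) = 20*s^4 - 12*s^3 + 70*s^2 + 6*s + 54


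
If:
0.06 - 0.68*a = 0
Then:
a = 0.09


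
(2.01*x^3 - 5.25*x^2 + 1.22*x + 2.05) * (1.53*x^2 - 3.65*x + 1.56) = 3.0753*x^5 - 15.369*x^4 + 24.1647*x^3 - 9.5065*x^2 - 5.5793*x + 3.198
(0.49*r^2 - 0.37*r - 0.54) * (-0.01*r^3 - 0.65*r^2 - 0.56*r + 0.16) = -0.0049*r^5 - 0.3148*r^4 - 0.0285*r^3 + 0.6366*r^2 + 0.2432*r - 0.0864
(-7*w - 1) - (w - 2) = 1 - 8*w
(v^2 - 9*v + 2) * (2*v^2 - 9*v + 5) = 2*v^4 - 27*v^3 + 90*v^2 - 63*v + 10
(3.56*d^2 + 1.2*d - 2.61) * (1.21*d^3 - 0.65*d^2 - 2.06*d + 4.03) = 4.3076*d^5 - 0.862*d^4 - 11.2717*d^3 + 13.5713*d^2 + 10.2126*d - 10.5183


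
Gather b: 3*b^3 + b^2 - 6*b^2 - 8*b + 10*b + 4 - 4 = 3*b^3 - 5*b^2 + 2*b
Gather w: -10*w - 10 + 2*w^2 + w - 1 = 2*w^2 - 9*w - 11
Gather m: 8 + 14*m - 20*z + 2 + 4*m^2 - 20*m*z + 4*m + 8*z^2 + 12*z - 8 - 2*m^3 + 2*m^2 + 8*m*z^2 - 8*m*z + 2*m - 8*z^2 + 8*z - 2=-2*m^3 + 6*m^2 + m*(8*z^2 - 28*z + 20)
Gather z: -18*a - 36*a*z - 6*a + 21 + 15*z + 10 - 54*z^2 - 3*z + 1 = -24*a - 54*z^2 + z*(12 - 36*a) + 32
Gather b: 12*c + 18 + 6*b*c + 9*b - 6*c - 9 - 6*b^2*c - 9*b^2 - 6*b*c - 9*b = b^2*(-6*c - 9) + 6*c + 9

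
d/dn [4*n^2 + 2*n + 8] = 8*n + 2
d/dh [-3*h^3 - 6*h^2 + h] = -9*h^2 - 12*h + 1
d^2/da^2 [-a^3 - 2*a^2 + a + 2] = -6*a - 4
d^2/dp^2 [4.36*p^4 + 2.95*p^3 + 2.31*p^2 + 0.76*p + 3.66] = 52.32*p^2 + 17.7*p + 4.62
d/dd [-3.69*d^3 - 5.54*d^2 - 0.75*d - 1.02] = -11.07*d^2 - 11.08*d - 0.75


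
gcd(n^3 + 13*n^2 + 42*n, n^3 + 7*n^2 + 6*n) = n^2 + 6*n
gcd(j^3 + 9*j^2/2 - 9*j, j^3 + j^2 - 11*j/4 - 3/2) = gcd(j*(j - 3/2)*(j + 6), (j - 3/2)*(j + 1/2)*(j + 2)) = j - 3/2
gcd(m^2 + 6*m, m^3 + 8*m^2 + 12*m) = m^2 + 6*m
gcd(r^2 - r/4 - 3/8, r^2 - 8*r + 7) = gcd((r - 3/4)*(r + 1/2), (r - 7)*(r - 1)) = 1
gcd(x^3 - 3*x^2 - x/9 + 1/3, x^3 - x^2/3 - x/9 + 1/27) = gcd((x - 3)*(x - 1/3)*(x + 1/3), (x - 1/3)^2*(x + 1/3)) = x^2 - 1/9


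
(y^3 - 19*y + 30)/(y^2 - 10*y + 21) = (y^2 + 3*y - 10)/(y - 7)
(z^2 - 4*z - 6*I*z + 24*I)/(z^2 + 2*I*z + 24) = (z^2 - 4*z - 6*I*z + 24*I)/(z^2 + 2*I*z + 24)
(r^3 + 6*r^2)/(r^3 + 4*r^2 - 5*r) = r*(r + 6)/(r^2 + 4*r - 5)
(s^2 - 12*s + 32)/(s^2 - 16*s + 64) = (s - 4)/(s - 8)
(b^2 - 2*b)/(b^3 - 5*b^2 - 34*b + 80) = b/(b^2 - 3*b - 40)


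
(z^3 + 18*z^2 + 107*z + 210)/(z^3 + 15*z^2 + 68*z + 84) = (z + 5)/(z + 2)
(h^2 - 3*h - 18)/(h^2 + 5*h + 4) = (h^2 - 3*h - 18)/(h^2 + 5*h + 4)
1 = 1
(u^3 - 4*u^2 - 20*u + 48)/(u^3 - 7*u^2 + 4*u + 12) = (u + 4)/(u + 1)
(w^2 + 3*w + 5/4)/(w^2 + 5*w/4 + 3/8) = 2*(2*w + 5)/(4*w + 3)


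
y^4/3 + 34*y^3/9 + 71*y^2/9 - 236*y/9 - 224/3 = (y/3 + 1)*(y - 8/3)*(y + 4)*(y + 7)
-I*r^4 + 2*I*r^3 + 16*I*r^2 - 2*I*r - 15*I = (r - 5)*(r + 1)*(r + 3)*(-I*r + I)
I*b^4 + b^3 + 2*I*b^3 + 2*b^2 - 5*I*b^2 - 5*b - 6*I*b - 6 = (b - 2)*(b + 1)*(b + 3)*(I*b + 1)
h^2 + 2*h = h*(h + 2)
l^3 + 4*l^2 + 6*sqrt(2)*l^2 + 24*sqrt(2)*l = l*(l + 4)*(l + 6*sqrt(2))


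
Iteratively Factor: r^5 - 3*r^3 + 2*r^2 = (r)*(r^4 - 3*r^2 + 2*r) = r^2*(r^3 - 3*r + 2) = r^2*(r - 1)*(r^2 + r - 2) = r^2*(r - 1)^2*(r + 2)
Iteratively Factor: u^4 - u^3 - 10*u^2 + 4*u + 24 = (u + 2)*(u^3 - 3*u^2 - 4*u + 12) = (u + 2)^2*(u^2 - 5*u + 6) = (u - 2)*(u + 2)^2*(u - 3)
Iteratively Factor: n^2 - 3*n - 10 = (n + 2)*(n - 5)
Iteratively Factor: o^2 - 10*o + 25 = (o - 5)*(o - 5)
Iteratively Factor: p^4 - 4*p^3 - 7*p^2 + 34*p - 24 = (p - 1)*(p^3 - 3*p^2 - 10*p + 24) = (p - 1)*(p + 3)*(p^2 - 6*p + 8) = (p - 2)*(p - 1)*(p + 3)*(p - 4)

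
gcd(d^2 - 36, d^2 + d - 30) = d + 6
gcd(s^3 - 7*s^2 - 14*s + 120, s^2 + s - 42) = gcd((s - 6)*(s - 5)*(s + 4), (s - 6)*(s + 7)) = s - 6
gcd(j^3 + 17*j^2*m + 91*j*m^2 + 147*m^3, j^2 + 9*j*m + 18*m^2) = j + 3*m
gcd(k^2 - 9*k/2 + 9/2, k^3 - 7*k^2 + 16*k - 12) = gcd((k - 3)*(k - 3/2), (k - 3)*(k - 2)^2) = k - 3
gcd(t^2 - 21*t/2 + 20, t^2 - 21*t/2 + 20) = t^2 - 21*t/2 + 20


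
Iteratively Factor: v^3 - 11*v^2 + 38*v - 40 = (v - 5)*(v^2 - 6*v + 8) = (v - 5)*(v - 2)*(v - 4)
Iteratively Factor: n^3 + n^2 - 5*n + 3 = (n - 1)*(n^2 + 2*n - 3) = (n - 1)^2*(n + 3)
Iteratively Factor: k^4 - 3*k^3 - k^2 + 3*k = (k - 3)*(k^3 - k) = (k - 3)*(k + 1)*(k^2 - k) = k*(k - 3)*(k + 1)*(k - 1)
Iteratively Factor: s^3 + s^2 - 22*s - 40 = (s - 5)*(s^2 + 6*s + 8) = (s - 5)*(s + 4)*(s + 2)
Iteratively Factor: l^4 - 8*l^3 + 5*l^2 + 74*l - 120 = (l - 4)*(l^3 - 4*l^2 - 11*l + 30) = (l - 4)*(l - 2)*(l^2 - 2*l - 15) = (l - 5)*(l - 4)*(l - 2)*(l + 3)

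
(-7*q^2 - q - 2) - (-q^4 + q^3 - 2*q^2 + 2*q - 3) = q^4 - q^3 - 5*q^2 - 3*q + 1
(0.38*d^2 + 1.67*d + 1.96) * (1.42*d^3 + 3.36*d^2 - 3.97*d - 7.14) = 0.5396*d^5 + 3.6482*d^4 + 6.8858*d^3 - 2.7575*d^2 - 19.705*d - 13.9944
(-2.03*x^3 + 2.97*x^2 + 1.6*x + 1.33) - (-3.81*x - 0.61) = -2.03*x^3 + 2.97*x^2 + 5.41*x + 1.94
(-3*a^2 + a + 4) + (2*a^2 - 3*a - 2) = -a^2 - 2*a + 2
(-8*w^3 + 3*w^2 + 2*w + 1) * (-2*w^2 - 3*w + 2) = 16*w^5 + 18*w^4 - 29*w^3 - 2*w^2 + w + 2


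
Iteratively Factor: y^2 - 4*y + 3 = (y - 1)*(y - 3)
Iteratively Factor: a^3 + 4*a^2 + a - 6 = (a + 2)*(a^2 + 2*a - 3) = (a - 1)*(a + 2)*(a + 3)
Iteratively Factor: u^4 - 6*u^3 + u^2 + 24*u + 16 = (u + 1)*(u^3 - 7*u^2 + 8*u + 16) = (u - 4)*(u + 1)*(u^2 - 3*u - 4) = (u - 4)*(u + 1)^2*(u - 4)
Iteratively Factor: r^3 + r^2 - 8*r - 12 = (r + 2)*(r^2 - r - 6) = (r - 3)*(r + 2)*(r + 2)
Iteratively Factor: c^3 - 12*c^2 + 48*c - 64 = (c - 4)*(c^2 - 8*c + 16) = (c - 4)^2*(c - 4)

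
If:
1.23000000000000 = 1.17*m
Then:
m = 1.05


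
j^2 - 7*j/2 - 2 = (j - 4)*(j + 1/2)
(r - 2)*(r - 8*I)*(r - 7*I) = r^3 - 2*r^2 - 15*I*r^2 - 56*r + 30*I*r + 112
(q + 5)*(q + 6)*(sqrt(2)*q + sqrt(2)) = sqrt(2)*q^3 + 12*sqrt(2)*q^2 + 41*sqrt(2)*q + 30*sqrt(2)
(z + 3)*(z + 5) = z^2 + 8*z + 15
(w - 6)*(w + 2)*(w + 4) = w^3 - 28*w - 48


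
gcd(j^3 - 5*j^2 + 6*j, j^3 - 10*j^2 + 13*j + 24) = j - 3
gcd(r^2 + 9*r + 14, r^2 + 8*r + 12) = r + 2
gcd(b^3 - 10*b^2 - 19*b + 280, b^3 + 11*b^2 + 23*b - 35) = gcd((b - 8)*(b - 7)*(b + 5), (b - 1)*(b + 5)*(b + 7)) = b + 5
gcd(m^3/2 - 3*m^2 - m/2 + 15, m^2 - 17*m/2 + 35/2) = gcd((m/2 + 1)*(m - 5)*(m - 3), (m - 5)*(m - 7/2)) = m - 5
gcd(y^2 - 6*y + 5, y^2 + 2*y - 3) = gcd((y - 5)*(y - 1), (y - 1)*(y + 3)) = y - 1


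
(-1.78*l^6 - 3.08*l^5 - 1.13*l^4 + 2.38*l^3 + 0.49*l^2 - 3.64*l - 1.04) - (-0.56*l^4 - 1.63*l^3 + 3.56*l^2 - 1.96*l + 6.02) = -1.78*l^6 - 3.08*l^5 - 0.57*l^4 + 4.01*l^3 - 3.07*l^2 - 1.68*l - 7.06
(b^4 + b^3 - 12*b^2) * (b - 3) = b^5 - 2*b^4 - 15*b^3 + 36*b^2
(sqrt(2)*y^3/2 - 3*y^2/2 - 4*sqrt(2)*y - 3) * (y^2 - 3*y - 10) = sqrt(2)*y^5/2 - 3*sqrt(2)*y^4/2 - 3*y^4/2 - 9*sqrt(2)*y^3 + 9*y^3/2 + 12*y^2 + 12*sqrt(2)*y^2 + 9*y + 40*sqrt(2)*y + 30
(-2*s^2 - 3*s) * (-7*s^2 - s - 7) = 14*s^4 + 23*s^3 + 17*s^2 + 21*s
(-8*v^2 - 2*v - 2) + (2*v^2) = -6*v^2 - 2*v - 2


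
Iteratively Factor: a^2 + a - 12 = (a - 3)*(a + 4)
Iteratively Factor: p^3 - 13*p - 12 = (p - 4)*(p^2 + 4*p + 3) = (p - 4)*(p + 3)*(p + 1)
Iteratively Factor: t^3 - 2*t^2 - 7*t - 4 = (t - 4)*(t^2 + 2*t + 1) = (t - 4)*(t + 1)*(t + 1)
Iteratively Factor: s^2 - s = (s - 1)*(s)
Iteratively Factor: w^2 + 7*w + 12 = (w + 3)*(w + 4)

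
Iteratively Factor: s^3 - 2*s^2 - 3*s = (s + 1)*(s^2 - 3*s) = s*(s + 1)*(s - 3)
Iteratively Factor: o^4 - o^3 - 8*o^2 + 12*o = (o - 2)*(o^3 + o^2 - 6*o) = (o - 2)*(o + 3)*(o^2 - 2*o) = (o - 2)^2*(o + 3)*(o)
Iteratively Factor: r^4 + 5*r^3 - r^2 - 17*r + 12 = (r + 4)*(r^3 + r^2 - 5*r + 3) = (r + 3)*(r + 4)*(r^2 - 2*r + 1) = (r - 1)*(r + 3)*(r + 4)*(r - 1)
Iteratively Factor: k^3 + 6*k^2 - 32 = (k + 4)*(k^2 + 2*k - 8) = (k - 2)*(k + 4)*(k + 4)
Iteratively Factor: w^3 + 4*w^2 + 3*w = (w)*(w^2 + 4*w + 3) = w*(w + 1)*(w + 3)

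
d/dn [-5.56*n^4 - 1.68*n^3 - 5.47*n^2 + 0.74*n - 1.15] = -22.24*n^3 - 5.04*n^2 - 10.94*n + 0.74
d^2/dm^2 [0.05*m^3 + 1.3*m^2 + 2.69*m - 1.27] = 0.3*m + 2.6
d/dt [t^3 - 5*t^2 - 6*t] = 3*t^2 - 10*t - 6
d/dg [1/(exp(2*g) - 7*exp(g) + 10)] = (7 - 2*exp(g))*exp(g)/(exp(2*g) - 7*exp(g) + 10)^2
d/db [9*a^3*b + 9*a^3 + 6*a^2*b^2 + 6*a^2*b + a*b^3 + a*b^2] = a*(9*a^2 + 12*a*b + 6*a + 3*b^2 + 2*b)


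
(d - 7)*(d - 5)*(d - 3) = d^3 - 15*d^2 + 71*d - 105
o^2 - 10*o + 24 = (o - 6)*(o - 4)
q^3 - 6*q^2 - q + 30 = (q - 5)*(q - 3)*(q + 2)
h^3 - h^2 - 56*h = h*(h - 8)*(h + 7)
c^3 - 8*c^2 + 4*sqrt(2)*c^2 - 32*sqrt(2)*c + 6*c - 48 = (c - 8)*(c + sqrt(2))*(c + 3*sqrt(2))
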